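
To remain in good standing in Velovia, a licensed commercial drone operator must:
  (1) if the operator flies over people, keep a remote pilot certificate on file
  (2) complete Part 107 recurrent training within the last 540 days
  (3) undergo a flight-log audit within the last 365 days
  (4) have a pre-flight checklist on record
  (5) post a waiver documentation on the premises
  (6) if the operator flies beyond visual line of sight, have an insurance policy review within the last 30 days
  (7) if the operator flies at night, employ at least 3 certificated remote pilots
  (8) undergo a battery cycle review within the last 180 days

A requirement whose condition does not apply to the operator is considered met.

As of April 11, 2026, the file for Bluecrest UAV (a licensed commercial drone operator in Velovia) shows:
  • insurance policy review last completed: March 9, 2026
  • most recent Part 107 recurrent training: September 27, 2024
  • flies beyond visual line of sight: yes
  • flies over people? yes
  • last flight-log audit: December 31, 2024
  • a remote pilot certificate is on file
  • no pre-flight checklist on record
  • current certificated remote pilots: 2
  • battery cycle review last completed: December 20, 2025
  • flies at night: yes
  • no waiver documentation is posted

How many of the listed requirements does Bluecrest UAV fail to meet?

1. condition 'flies over people' holds; remote pilot certificate present → met
2. Part 107 recurrent training 561 days ago vs limit 540 → not met
3. flight-log audit 466 days ago vs limit 365 → not met
4. pre-flight checklist absent → not met
5. waiver documentation absent → not met
6. condition 'flies beyond visual line of sight' holds; insurance policy review 33 days ago vs limit 30 → not met
7. condition 'flies at night' holds; certificated remote pilots 2 < 3 → not met
8. battery cycle review 112 days ago vs limit 180 → met
Not met: 6 of 8

6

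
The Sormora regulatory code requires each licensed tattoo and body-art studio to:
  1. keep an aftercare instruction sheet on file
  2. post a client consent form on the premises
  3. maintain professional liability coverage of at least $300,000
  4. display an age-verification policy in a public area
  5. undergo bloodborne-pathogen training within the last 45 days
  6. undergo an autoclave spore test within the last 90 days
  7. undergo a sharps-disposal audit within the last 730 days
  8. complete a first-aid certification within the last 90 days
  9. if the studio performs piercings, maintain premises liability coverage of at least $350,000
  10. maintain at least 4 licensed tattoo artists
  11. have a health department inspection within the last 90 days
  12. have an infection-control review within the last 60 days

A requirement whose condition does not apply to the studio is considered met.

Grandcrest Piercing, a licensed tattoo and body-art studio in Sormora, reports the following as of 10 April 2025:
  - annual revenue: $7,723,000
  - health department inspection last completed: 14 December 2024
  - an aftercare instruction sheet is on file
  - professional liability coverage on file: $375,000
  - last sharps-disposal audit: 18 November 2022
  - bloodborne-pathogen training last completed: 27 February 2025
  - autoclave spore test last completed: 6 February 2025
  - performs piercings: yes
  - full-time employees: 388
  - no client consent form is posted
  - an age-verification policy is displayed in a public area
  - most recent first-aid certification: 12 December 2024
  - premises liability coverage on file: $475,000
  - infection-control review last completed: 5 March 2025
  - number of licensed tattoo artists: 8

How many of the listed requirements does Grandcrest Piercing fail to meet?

4

1. aftercare instruction sheet present → met
2. client consent form absent → not met
3. professional liability coverage $375,000 ≥ $300,000 → met
4. age-verification policy present → met
5. bloodborne-pathogen training 42 days ago vs limit 45 → met
6. autoclave spore test 63 days ago vs limit 90 → met
7. sharps-disposal audit 874 days ago vs limit 730 → not met
8. first-aid certification 119 days ago vs limit 90 → not met
9. condition 'performs piercings' holds; premises liability coverage $475,000 ≥ $350,000 → met
10. licensed tattoo artists 8 ≥ 4 → met
11. health department inspection 117 days ago vs limit 90 → not met
12. infection-control review 36 days ago vs limit 60 → met
Not met: 4 of 12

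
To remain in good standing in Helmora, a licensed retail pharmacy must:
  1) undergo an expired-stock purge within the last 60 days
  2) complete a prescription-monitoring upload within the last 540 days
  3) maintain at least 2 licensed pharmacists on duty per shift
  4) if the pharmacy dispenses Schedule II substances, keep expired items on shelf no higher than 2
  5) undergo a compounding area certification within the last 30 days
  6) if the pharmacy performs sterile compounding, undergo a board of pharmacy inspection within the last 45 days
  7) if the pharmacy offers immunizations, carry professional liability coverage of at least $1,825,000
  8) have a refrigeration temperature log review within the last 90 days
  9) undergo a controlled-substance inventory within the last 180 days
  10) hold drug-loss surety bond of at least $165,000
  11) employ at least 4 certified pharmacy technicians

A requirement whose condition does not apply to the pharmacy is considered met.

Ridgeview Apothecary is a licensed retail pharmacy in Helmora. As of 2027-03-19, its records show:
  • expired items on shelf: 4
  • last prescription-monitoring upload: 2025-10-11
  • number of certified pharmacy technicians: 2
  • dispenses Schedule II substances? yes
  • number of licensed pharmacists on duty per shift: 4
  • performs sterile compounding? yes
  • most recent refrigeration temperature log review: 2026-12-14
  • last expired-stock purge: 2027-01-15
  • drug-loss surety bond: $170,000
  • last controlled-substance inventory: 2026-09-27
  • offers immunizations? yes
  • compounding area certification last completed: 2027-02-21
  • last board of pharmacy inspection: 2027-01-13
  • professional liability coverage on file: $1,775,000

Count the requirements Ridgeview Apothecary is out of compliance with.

6

1. expired-stock purge 63 days ago vs limit 60 → not met
2. prescription-monitoring upload 524 days ago vs limit 540 → met
3. licensed pharmacists on duty per shift 4 ≥ 2 → met
4. condition 'dispenses Schedule II substances' holds; expired items on shelf 4 > 2 → not met
5. compounding area certification 26 days ago vs limit 30 → met
6. condition 'performs sterile compounding' holds; board of pharmacy inspection 65 days ago vs limit 45 → not met
7. condition 'offers immunizations' holds; professional liability coverage $1,775,000 < $1,825,000 → not met
8. refrigeration temperature log review 95 days ago vs limit 90 → not met
9. controlled-substance inventory 173 days ago vs limit 180 → met
10. drug-loss surety bond $170,000 ≥ $165,000 → met
11. certified pharmacy technicians 2 < 4 → not met
Not met: 6 of 11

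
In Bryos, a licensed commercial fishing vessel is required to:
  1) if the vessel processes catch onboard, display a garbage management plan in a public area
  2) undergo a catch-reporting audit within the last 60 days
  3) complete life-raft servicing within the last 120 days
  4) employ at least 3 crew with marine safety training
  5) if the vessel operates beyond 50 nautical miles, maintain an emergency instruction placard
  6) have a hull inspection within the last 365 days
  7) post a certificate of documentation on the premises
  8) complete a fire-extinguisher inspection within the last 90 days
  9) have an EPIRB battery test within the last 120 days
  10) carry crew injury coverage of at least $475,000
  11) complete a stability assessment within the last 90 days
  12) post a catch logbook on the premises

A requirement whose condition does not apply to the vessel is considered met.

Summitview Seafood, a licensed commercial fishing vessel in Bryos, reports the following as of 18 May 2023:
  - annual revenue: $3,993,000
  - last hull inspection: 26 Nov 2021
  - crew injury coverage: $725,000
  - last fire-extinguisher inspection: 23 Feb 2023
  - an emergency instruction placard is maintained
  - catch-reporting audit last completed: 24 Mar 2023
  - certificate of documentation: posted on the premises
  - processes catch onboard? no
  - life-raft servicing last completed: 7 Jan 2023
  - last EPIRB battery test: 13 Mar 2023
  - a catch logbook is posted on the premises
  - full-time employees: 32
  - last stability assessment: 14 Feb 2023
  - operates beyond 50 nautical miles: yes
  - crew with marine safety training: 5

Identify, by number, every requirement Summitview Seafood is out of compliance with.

3, 6, 11

1. condition 'processes catch onboard' does not hold → requirement n/a → met
2. catch-reporting audit 55 days ago vs limit 60 → met
3. life-raft servicing 131 days ago vs limit 120 → not met
4. crew with marine safety training 5 ≥ 3 → met
5. condition 'operates beyond 50 nautical miles' holds; emergency instruction placard present → met
6. hull inspection 538 days ago vs limit 365 → not met
7. certificate of documentation present → met
8. fire-extinguisher inspection 84 days ago vs limit 90 → met
9. EPIRB battery test 66 days ago vs limit 120 → met
10. crew injury coverage $725,000 ≥ $475,000 → met
11. stability assessment 93 days ago vs limit 90 → not met
12. catch logbook present → met
Not met: 3, 6, 11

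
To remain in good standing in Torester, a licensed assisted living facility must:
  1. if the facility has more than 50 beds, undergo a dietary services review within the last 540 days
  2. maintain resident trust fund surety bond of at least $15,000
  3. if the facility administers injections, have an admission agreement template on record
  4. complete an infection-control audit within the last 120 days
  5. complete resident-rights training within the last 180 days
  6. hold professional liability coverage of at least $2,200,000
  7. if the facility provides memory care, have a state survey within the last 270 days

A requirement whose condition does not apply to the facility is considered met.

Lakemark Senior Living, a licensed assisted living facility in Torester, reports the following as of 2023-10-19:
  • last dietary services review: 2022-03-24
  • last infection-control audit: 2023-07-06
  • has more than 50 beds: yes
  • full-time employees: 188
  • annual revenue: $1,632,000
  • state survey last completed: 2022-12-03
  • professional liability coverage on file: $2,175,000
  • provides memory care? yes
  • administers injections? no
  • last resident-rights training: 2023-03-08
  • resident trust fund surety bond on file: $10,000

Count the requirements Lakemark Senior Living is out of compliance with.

1. condition 'has more than 50 beds' holds; dietary services review 574 days ago vs limit 540 → not met
2. resident trust fund surety bond $10,000 < $15,000 → not met
3. condition 'administers injections' does not hold → requirement n/a → met
4. infection-control audit 105 days ago vs limit 120 → met
5. resident-rights training 225 days ago vs limit 180 → not met
6. professional liability coverage $2,175,000 < $2,200,000 → not met
7. condition 'provides memory care' holds; state survey 320 days ago vs limit 270 → not met
Not met: 5 of 7

5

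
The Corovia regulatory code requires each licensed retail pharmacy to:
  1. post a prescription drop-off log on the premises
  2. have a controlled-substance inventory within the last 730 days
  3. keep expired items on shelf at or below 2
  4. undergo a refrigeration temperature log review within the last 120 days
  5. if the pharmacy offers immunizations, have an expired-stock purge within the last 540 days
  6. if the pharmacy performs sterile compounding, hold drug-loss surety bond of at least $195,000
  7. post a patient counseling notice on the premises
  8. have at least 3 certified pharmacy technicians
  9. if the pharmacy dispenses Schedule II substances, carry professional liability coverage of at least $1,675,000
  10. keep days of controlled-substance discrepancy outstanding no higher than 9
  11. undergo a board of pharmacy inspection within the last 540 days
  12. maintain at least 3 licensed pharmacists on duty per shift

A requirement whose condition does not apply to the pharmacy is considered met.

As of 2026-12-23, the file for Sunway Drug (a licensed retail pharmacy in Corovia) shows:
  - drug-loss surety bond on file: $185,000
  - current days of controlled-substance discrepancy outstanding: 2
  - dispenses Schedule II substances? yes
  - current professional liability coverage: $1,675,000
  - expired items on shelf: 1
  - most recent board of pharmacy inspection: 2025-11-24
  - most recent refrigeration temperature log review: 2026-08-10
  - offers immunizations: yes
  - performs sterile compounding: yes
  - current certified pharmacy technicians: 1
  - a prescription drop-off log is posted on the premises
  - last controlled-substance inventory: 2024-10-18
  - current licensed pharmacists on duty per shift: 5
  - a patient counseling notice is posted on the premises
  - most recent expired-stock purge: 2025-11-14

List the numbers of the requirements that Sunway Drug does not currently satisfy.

2, 4, 6, 8

1. prescription drop-off log present → met
2. controlled-substance inventory 796 days ago vs limit 730 → not met
3. expired items on shelf 1 ≤ 2 → met
4. refrigeration temperature log review 135 days ago vs limit 120 → not met
5. condition 'offers immunizations' holds; expired-stock purge 404 days ago vs limit 540 → met
6. condition 'performs sterile compounding' holds; drug-loss surety bond $185,000 < $195,000 → not met
7. patient counseling notice present → met
8. certified pharmacy technicians 1 < 3 → not met
9. condition 'dispenses Schedule II substances' holds; professional liability coverage $1,675,000 ≥ $1,675,000 → met
10. days of controlled-substance discrepancy outstanding 2 ≤ 9 → met
11. board of pharmacy inspection 394 days ago vs limit 540 → met
12. licensed pharmacists on duty per shift 5 ≥ 3 → met
Not met: 2, 4, 6, 8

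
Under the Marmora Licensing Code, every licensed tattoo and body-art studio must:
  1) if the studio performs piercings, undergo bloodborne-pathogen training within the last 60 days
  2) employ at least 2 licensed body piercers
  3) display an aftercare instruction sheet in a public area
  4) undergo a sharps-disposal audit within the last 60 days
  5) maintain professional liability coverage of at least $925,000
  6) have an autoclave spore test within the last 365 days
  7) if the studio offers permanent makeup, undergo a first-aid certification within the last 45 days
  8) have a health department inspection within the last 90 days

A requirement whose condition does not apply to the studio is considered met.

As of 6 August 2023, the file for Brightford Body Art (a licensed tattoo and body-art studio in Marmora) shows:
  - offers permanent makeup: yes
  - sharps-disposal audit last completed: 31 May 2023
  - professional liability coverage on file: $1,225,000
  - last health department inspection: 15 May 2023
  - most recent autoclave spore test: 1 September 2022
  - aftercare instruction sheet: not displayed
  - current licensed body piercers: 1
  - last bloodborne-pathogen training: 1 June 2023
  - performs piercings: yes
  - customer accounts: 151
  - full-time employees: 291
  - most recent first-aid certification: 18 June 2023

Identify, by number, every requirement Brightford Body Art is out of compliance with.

1, 2, 3, 4, 7

1. condition 'performs piercings' holds; bloodborne-pathogen training 66 days ago vs limit 60 → not met
2. licensed body piercers 1 < 2 → not met
3. aftercare instruction sheet absent → not met
4. sharps-disposal audit 67 days ago vs limit 60 → not met
5. professional liability coverage $1,225,000 ≥ $925,000 → met
6. autoclave spore test 339 days ago vs limit 365 → met
7. condition 'offers permanent makeup' holds; first-aid certification 49 days ago vs limit 45 → not met
8. health department inspection 83 days ago vs limit 90 → met
Not met: 1, 2, 3, 4, 7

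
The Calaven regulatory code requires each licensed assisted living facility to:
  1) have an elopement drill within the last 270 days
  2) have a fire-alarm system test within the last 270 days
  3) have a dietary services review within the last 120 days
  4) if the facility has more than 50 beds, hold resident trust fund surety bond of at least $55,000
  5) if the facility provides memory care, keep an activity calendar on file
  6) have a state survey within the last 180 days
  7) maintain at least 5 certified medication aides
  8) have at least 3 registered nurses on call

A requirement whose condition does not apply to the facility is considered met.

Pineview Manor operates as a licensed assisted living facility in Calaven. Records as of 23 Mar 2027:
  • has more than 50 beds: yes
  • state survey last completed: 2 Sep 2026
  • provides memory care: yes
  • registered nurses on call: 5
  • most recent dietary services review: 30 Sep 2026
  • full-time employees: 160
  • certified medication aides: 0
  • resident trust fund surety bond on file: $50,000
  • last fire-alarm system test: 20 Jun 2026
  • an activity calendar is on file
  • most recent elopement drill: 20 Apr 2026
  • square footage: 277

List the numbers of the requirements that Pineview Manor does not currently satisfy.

1, 2, 3, 4, 6, 7

1. elopement drill 337 days ago vs limit 270 → not met
2. fire-alarm system test 276 days ago vs limit 270 → not met
3. dietary services review 174 days ago vs limit 120 → not met
4. condition 'has more than 50 beds' holds; resident trust fund surety bond $50,000 < $55,000 → not met
5. condition 'provides memory care' holds; activity calendar present → met
6. state survey 202 days ago vs limit 180 → not met
7. certified medication aides 0 < 5 → not met
8. registered nurses on call 5 ≥ 3 → met
Not met: 1, 2, 3, 4, 6, 7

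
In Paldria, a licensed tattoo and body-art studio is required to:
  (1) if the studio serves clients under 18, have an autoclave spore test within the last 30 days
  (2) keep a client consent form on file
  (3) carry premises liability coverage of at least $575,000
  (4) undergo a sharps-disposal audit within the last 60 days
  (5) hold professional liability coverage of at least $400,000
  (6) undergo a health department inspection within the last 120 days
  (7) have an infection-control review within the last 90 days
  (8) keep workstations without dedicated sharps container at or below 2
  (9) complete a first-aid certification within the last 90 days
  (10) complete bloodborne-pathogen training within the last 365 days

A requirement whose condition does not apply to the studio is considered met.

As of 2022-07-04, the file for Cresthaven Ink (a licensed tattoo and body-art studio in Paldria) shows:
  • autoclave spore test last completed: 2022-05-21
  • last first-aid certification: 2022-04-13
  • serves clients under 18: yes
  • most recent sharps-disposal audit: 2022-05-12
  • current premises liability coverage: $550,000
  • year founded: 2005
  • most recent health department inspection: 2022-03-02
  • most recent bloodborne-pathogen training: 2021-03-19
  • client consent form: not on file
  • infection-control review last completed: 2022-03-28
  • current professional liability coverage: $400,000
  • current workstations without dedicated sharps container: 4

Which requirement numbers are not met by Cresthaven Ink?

1. condition 'serves clients under 18' holds; autoclave spore test 44 days ago vs limit 30 → not met
2. client consent form absent → not met
3. premises liability coverage $550,000 < $575,000 → not met
4. sharps-disposal audit 53 days ago vs limit 60 → met
5. professional liability coverage $400,000 ≥ $400,000 → met
6. health department inspection 124 days ago vs limit 120 → not met
7. infection-control review 98 days ago vs limit 90 → not met
8. workstations without dedicated sharps container 4 > 2 → not met
9. first-aid certification 82 days ago vs limit 90 → met
10. bloodborne-pathogen training 472 days ago vs limit 365 → not met
Not met: 1, 2, 3, 6, 7, 8, 10

1, 2, 3, 6, 7, 8, 10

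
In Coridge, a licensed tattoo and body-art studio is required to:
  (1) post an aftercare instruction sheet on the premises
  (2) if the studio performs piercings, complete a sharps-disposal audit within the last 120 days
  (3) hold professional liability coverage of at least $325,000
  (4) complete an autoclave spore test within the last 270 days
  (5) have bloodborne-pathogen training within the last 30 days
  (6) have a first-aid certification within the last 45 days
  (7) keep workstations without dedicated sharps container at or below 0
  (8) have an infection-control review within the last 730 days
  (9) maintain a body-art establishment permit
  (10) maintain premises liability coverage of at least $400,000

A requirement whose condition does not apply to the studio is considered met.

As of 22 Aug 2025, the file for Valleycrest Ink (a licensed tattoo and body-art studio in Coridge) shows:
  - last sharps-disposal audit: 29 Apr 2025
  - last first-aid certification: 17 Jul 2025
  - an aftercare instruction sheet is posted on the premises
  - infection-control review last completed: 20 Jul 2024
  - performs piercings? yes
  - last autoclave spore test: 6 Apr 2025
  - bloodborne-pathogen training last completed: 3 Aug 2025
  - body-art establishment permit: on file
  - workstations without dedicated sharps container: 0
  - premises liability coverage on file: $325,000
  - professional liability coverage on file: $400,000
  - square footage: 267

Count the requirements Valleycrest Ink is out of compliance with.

1

1. aftercare instruction sheet present → met
2. condition 'performs piercings' holds; sharps-disposal audit 115 days ago vs limit 120 → met
3. professional liability coverage $400,000 ≥ $325,000 → met
4. autoclave spore test 138 days ago vs limit 270 → met
5. bloodborne-pathogen training 19 days ago vs limit 30 → met
6. first-aid certification 36 days ago vs limit 45 → met
7. workstations without dedicated sharps container 0 ≤ 0 → met
8. infection-control review 398 days ago vs limit 730 → met
9. body-art establishment permit present → met
10. premises liability coverage $325,000 < $400,000 → not met
Not met: 1 of 10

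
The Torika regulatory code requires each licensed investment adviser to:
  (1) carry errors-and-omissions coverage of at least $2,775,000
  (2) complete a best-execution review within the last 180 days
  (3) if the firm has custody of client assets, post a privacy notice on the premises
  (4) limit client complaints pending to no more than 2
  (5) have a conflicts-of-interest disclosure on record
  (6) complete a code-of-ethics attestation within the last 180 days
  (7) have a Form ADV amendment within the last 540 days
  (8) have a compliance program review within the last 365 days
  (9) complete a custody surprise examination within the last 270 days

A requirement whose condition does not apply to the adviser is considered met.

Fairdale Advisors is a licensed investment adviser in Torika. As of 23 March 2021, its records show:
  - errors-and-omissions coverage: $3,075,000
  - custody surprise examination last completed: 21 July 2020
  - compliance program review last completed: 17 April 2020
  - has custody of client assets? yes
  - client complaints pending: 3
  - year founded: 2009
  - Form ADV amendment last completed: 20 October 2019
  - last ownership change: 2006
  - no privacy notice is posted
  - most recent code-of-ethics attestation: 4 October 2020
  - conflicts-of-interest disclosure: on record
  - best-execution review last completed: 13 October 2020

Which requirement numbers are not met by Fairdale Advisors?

3, 4

1. errors-and-omissions coverage $3,075,000 ≥ $2,775,000 → met
2. best-execution review 161 days ago vs limit 180 → met
3. condition 'has custody of client assets' holds; privacy notice absent → not met
4. client complaints pending 3 > 2 → not met
5. conflicts-of-interest disclosure present → met
6. code-of-ethics attestation 170 days ago vs limit 180 → met
7. Form ADV amendment 520 days ago vs limit 540 → met
8. compliance program review 340 days ago vs limit 365 → met
9. custody surprise examination 245 days ago vs limit 270 → met
Not met: 3, 4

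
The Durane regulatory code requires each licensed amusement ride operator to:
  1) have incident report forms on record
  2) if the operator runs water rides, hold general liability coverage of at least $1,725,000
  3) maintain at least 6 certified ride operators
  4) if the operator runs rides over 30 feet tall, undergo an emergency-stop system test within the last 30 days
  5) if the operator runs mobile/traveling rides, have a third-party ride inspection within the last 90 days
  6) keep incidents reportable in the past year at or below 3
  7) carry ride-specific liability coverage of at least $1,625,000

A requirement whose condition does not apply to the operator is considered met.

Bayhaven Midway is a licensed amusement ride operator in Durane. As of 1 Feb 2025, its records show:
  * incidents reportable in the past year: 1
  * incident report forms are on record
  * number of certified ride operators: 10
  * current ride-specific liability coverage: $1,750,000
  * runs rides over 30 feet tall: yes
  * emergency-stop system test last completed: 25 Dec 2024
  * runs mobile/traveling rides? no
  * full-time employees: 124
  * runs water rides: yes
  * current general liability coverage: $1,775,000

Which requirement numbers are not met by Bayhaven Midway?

4

1. incident report forms present → met
2. condition 'runs water rides' holds; general liability coverage $1,775,000 ≥ $1,725,000 → met
3. certified ride operators 10 ≥ 6 → met
4. condition 'runs rides over 30 feet tall' holds; emergency-stop system test 38 days ago vs limit 30 → not met
5. condition 'runs mobile/traveling rides' does not hold → requirement n/a → met
6. incidents reportable in the past year 1 ≤ 3 → met
7. ride-specific liability coverage $1,750,000 ≥ $1,625,000 → met
Not met: 4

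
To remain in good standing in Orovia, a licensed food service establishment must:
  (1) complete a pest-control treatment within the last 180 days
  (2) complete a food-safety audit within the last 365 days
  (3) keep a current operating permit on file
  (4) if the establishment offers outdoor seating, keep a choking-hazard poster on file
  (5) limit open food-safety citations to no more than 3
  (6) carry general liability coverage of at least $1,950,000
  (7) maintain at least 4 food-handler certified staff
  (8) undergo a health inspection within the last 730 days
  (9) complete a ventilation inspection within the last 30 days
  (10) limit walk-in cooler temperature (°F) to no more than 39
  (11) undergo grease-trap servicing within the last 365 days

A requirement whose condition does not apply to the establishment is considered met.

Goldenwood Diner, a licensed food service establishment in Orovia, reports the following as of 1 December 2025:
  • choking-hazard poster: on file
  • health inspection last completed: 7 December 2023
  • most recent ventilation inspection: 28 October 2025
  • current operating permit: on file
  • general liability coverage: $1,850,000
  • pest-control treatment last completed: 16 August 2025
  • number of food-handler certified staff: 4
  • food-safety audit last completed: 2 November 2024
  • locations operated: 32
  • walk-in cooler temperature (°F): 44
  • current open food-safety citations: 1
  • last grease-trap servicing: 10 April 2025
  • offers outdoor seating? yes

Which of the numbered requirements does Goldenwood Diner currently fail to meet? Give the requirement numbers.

1. pest-control treatment 107 days ago vs limit 180 → met
2. food-safety audit 394 days ago vs limit 365 → not met
3. current operating permit present → met
4. condition 'offers outdoor seating' holds; choking-hazard poster present → met
5. open food-safety citations 1 ≤ 3 → met
6. general liability coverage $1,850,000 < $1,950,000 → not met
7. food-handler certified staff 4 ≥ 4 → met
8. health inspection 725 days ago vs limit 730 → met
9. ventilation inspection 34 days ago vs limit 30 → not met
10. walk-in cooler temperature (°F) 44 > 39 → not met
11. grease-trap servicing 235 days ago vs limit 365 → met
Not met: 2, 6, 9, 10

2, 6, 9, 10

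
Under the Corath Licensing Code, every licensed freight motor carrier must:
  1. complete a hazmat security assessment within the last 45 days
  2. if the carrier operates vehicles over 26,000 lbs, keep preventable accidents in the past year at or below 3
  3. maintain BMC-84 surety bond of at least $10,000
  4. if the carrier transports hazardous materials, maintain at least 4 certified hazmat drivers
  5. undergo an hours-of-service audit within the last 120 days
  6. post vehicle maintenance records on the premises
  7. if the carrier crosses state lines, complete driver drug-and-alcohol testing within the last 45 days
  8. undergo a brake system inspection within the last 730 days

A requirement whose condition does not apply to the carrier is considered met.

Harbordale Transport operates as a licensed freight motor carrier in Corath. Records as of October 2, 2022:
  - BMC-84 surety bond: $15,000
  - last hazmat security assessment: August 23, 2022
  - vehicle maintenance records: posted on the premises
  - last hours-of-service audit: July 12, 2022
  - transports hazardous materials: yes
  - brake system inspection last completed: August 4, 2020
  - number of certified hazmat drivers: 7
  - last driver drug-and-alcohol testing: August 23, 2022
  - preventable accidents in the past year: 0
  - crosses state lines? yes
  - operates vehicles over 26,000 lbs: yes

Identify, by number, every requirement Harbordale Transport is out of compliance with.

1. hazmat security assessment 40 days ago vs limit 45 → met
2. condition 'operates vehicles over 26,000 lbs' holds; preventable accidents in the past year 0 ≤ 3 → met
3. BMC-84 surety bond $15,000 ≥ $10,000 → met
4. condition 'transports hazardous materials' holds; certified hazmat drivers 7 ≥ 4 → met
5. hours-of-service audit 82 days ago vs limit 120 → met
6. vehicle maintenance records present → met
7. condition 'crosses state lines' holds; driver drug-and-alcohol testing 40 days ago vs limit 45 → met
8. brake system inspection 789 days ago vs limit 730 → not met
Not met: 8

8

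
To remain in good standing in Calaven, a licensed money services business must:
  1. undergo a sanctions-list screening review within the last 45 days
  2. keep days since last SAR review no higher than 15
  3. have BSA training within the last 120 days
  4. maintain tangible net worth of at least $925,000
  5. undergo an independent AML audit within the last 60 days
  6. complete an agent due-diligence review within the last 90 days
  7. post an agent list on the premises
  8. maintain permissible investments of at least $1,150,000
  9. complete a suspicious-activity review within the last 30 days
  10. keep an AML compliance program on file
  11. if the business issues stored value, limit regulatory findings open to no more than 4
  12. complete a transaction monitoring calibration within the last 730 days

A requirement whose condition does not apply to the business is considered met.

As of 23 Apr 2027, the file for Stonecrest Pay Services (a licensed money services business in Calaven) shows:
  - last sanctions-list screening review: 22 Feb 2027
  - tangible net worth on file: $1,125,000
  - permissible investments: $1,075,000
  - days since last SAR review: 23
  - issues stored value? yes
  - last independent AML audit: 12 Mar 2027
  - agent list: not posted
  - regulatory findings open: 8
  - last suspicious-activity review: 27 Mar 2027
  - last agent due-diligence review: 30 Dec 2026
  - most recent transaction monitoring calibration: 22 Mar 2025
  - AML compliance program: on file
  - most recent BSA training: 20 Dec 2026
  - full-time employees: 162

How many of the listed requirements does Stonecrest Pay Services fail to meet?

8

1. sanctions-list screening review 60 days ago vs limit 45 → not met
2. days since last SAR review 23 > 15 → not met
3. BSA training 124 days ago vs limit 120 → not met
4. tangible net worth $1,125,000 ≥ $925,000 → met
5. independent AML audit 42 days ago vs limit 60 → met
6. agent due-diligence review 114 days ago vs limit 90 → not met
7. agent list absent → not met
8. permissible investments $1,075,000 < $1,150,000 → not met
9. suspicious-activity review 27 days ago vs limit 30 → met
10. AML compliance program present → met
11. condition 'issues stored value' holds; regulatory findings open 8 > 4 → not met
12. transaction monitoring calibration 762 days ago vs limit 730 → not met
Not met: 8 of 12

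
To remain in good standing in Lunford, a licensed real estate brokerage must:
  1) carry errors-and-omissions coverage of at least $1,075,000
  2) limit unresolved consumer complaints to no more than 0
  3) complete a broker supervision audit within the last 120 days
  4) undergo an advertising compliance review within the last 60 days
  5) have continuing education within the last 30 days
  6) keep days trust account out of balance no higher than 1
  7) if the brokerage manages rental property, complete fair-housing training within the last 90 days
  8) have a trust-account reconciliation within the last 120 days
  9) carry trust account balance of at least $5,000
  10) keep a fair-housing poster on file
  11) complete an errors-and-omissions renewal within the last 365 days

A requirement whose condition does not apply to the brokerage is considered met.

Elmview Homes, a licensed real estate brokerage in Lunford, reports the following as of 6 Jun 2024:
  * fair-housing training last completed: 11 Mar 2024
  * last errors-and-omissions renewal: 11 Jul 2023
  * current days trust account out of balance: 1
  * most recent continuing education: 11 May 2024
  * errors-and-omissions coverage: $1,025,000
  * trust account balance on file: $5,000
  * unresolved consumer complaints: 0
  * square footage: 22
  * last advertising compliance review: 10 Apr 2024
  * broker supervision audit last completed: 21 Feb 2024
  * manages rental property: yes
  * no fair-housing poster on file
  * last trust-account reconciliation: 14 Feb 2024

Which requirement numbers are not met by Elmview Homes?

1. errors-and-omissions coverage $1,025,000 < $1,075,000 → not met
2. unresolved consumer complaints 0 ≤ 0 → met
3. broker supervision audit 106 days ago vs limit 120 → met
4. advertising compliance review 57 days ago vs limit 60 → met
5. continuing education 26 days ago vs limit 30 → met
6. days trust account out of balance 1 ≤ 1 → met
7. condition 'manages rental property' holds; fair-housing training 87 days ago vs limit 90 → met
8. trust-account reconciliation 113 days ago vs limit 120 → met
9. trust account balance $5,000 ≥ $5,000 → met
10. fair-housing poster absent → not met
11. errors-and-omissions renewal 331 days ago vs limit 365 → met
Not met: 1, 10

1, 10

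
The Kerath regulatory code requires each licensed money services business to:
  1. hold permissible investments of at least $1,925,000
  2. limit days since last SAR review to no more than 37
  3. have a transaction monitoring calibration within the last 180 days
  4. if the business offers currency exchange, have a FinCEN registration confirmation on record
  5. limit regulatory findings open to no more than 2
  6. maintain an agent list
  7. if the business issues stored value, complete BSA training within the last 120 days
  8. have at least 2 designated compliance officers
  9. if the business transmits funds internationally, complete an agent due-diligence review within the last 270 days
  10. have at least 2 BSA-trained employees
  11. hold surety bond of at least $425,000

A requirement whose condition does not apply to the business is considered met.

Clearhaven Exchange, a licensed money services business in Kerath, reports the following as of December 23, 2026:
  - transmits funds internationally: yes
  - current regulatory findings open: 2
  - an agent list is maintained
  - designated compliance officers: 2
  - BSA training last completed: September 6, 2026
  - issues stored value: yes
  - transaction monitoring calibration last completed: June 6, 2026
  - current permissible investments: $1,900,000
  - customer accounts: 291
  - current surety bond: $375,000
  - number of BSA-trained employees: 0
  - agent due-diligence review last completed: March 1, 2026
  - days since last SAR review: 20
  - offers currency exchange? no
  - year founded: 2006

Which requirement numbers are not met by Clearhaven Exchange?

1. permissible investments $1,900,000 < $1,925,000 → not met
2. days since last SAR review 20 ≤ 37 → met
3. transaction monitoring calibration 200 days ago vs limit 180 → not met
4. condition 'offers currency exchange' does not hold → requirement n/a → met
5. regulatory findings open 2 ≤ 2 → met
6. agent list present → met
7. condition 'issues stored value' holds; BSA training 108 days ago vs limit 120 → met
8. designated compliance officers 2 ≥ 2 → met
9. condition 'transmits funds internationally' holds; agent due-diligence review 297 days ago vs limit 270 → not met
10. BSA-trained employees 0 < 2 → not met
11. surety bond $375,000 < $425,000 → not met
Not met: 1, 3, 9, 10, 11

1, 3, 9, 10, 11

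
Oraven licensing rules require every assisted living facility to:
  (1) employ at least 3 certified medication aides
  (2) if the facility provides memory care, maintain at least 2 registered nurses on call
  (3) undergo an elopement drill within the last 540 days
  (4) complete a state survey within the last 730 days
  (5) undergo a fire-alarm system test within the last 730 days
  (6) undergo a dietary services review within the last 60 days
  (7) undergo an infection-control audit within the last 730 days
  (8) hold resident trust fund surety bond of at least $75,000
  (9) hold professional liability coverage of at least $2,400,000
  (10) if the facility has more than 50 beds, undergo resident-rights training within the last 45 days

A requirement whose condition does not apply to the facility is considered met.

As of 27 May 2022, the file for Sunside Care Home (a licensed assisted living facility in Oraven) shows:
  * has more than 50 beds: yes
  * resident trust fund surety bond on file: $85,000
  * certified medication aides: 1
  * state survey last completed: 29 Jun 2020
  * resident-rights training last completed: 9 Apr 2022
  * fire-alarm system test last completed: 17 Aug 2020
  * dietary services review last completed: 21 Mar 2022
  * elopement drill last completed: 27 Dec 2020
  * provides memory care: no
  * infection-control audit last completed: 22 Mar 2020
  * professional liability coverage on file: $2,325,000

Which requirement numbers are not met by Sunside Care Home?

1. certified medication aides 1 < 3 → not met
2. condition 'provides memory care' does not hold → requirement n/a → met
3. elopement drill 516 days ago vs limit 540 → met
4. state survey 697 days ago vs limit 730 → met
5. fire-alarm system test 648 days ago vs limit 730 → met
6. dietary services review 67 days ago vs limit 60 → not met
7. infection-control audit 796 days ago vs limit 730 → not met
8. resident trust fund surety bond $85,000 ≥ $75,000 → met
9. professional liability coverage $2,325,000 < $2,400,000 → not met
10. condition 'has more than 50 beds' holds; resident-rights training 48 days ago vs limit 45 → not met
Not met: 1, 6, 7, 9, 10

1, 6, 7, 9, 10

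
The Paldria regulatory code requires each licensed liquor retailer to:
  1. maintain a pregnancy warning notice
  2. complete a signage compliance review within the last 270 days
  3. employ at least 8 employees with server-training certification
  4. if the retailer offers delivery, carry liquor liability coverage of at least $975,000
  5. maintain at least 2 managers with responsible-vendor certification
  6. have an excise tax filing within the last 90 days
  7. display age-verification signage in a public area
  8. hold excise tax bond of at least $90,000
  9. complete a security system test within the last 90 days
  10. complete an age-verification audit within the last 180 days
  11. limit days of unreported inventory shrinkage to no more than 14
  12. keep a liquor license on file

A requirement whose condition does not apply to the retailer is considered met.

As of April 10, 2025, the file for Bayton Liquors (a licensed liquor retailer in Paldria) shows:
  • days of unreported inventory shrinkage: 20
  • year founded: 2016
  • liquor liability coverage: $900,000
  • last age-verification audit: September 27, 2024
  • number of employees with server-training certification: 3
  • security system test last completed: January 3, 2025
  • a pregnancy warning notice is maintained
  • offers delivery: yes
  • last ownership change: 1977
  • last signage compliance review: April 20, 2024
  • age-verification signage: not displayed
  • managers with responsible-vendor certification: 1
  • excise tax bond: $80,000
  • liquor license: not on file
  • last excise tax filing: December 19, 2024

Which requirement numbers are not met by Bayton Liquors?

2, 3, 4, 5, 6, 7, 8, 9, 10, 11, 12

1. pregnancy warning notice present → met
2. signage compliance review 355 days ago vs limit 270 → not met
3. employees with server-training certification 3 < 8 → not met
4. condition 'offers delivery' holds; liquor liability coverage $900,000 < $975,000 → not met
5. managers with responsible-vendor certification 1 < 2 → not met
6. excise tax filing 112 days ago vs limit 90 → not met
7. age-verification signage absent → not met
8. excise tax bond $80,000 < $90,000 → not met
9. security system test 97 days ago vs limit 90 → not met
10. age-verification audit 195 days ago vs limit 180 → not met
11. days of unreported inventory shrinkage 20 > 14 → not met
12. liquor license absent → not met
Not met: 2, 3, 4, 5, 6, 7, 8, 9, 10, 11, 12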